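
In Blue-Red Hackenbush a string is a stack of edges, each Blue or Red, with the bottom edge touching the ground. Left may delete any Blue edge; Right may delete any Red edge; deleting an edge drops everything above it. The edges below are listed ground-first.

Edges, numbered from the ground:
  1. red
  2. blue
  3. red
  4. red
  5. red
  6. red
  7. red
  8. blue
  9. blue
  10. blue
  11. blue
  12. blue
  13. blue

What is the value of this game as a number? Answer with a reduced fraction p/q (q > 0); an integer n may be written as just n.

edge 1 of 13 (red): { · | 0 } gives -1
edge 2 of 13 (blue): { -1 | 0 } gives -1/2
edge 3 of 13 (red): { -1 | -1/2 0 } gives -3/4
edge 4 of 13 (red): { -1 | -3/4 -1/2 0 } gives -7/8
edge 5 of 13 (red): { -1 | -7/8 -3/4 -1/2 0 } gives -15/16
edge 6 of 13 (red): { -1 | -15/16 -7/8 -3/4 -1/2 0 } gives -31/32
edge 7 of 13 (red): { -1 | -31/32 -15/16 -7/8 -3/4 -1/2 0 } gives -63/64
edge 8 of 13 (blue): { -1 -63/64 | -31/32 -15/16 -7/8 -3/4 -1/2 0 } gives -125/128
edge 9 of 13 (blue): { -1 -63/64 -125/128 | -31/32 -15/16 -7/8 -3/4 -1/2 0 } gives -249/256
edge 10 of 13 (blue): { -1 -63/64 -125/128 -249/256 | -31/32 -15/16 -7/8 -3/4 -1/2 0 } gives -497/512
edge 11 of 13 (blue): { -1 -63/64 -125/128 -249/256 -497/512 | -31/32 -15/16 -7/8 -3/4 -1/2 0 } gives -993/1024
edge 12 of 13 (blue): { -1 -63/64 -125/128 -249/256 -497/512 -993/1024 | -31/32 -15/16 -7/8 -3/4 -1/2 0 } gives -1985/2048
edge 13 of 13 (blue): { -1 -63/64 -125/128 -249/256 -497/512 -993/1024 -1985/2048 | -31/32 -15/16 -7/8 -3/4 -1/2 0 } gives -3969/4096

-3969/4096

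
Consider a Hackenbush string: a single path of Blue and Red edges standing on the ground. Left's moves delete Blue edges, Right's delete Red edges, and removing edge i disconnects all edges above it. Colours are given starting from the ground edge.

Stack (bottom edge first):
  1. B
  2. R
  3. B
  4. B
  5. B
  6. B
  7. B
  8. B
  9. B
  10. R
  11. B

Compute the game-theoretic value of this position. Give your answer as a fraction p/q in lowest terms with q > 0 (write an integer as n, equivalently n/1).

1019/1024

val_1 [B]  L=[0]  R=[(no moves)]  — 1
val_2 [BR]  L=[0]  R=[1]  — 1/2
val_3 [BRB]  L=[0 1/2]  R=[1]  — 3/4
val_4 [BRBB]  L=[0 1/2 3/4]  R=[1]  — 7/8
val_5 [BRBBB]  L=[0 1/2 3/4 7/8]  R=[1]  — 15/16
val_6 [BRBBBB]  L=[0 1/2 3/4 7/8 15/16]  R=[1]  — 31/32
val_7 [BRBBBBB]  L=[0 1/2 3/4 7/8 15/16 31/32]  R=[1]  — 63/64
val_8 [BRBBBBBB]  L=[0 1/2 3/4 7/8 15/16 31/32 63/64]  R=[1]  — 127/128
val_9 [BRBBBBBBB]  L=[0 1/2 3/4 7/8 15/16 31/32 63/64 127/128]  R=[1]  — 255/256
val_10 [BRBBBBBBBR]  L=[0 1/2 3/4 7/8 15/16 31/32 63/64 127/128]  R=[255/256 1]  — 509/512
val_11 [BRBBBBBBBRB]  L=[0 1/2 3/4 7/8 15/16 31/32 63/64 127/128 509/512]  R=[255/256 1]  — 1019/1024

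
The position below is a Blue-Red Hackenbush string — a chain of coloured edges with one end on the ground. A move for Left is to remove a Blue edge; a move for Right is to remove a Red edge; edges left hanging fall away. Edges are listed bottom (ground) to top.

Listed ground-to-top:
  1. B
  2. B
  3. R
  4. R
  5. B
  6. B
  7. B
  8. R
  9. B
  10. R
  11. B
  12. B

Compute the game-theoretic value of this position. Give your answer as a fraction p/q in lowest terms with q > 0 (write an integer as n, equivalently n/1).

B: Left { 0 }, Right {  } = simplest 1
BB: Left { 0 1 }, Right {  } = simplest 2
BBR: Left { 0 1 }, Right { 2 } = simplest 3/2
BBRR: Left { 0 1 }, Right { 3/2 2 } = simplest 5/4
BBRRB: Left { 0 1 5/4 }, Right { 3/2 2 } = simplest 11/8
BBRRBB: Left { 0 1 5/4 11/8 }, Right { 3/2 2 } = simplest 23/16
BBRRBBB: Left { 0 1 5/4 11/8 23/16 }, Right { 3/2 2 } = simplest 47/32
BBRRBBBR: Left { 0 1 5/4 11/8 23/16 }, Right { 47/32 3/2 2 } = simplest 93/64
BBRRBBBRB: Left { 0 1 5/4 11/8 23/16 93/64 }, Right { 47/32 3/2 2 } = simplest 187/128
BBRRBBBRBR: Left { 0 1 5/4 11/8 23/16 93/64 }, Right { 187/128 47/32 3/2 2 } = simplest 373/256
BBRRBBBRBRB: Left { 0 1 5/4 11/8 23/16 93/64 373/256 }, Right { 187/128 47/32 3/2 2 } = simplest 747/512
BBRRBBBRBRBB: Left { 0 1 5/4 11/8 23/16 93/64 373/256 747/512 }, Right { 187/128 47/32 3/2 2 } = simplest 1495/1024

1495/1024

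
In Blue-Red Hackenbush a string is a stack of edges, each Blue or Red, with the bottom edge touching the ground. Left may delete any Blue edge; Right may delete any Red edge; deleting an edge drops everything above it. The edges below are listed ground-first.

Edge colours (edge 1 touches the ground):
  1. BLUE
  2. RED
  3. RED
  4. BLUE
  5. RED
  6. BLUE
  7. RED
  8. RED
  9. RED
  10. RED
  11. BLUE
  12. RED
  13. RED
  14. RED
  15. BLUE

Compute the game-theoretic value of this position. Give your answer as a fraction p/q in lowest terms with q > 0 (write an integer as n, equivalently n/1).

Prefix values for BLUE RED RED BLUE RED BLUE RED RED RED RED BLUE RED RED RED BLUE via {L|R} + simplicity:
edge 1 of 15 (BLUE): { 0 | · } so 1
edge 2 of 15 (RED): { 0 | 1 } so 1/2
edge 3 of 15 (RED): { 0 | 1/2, 1 } so 1/4
edge 4 of 15 (BLUE): { 0, 1/4 | 1/2, 1 } so 3/8
edge 5 of 15 (RED): { 0, 1/4 | 3/8, 1/2, 1 } so 5/16
edge 6 of 15 (BLUE): { 0, 1/4, 5/16 | 3/8, 1/2, 1 } so 11/32
edge 7 of 15 (RED): { 0, 1/4, 5/16 | 11/32, 3/8, 1/2, 1 } so 21/64
edge 8 of 15 (RED): { 0, 1/4, 5/16 | 21/64, 11/32, 3/8, 1/2, 1 } so 41/128
edge 9 of 15 (RED): { 0, 1/4, 5/16 | 41/128, 21/64, 11/32, 3/8, 1/2, 1 } so 81/256
edge 10 of 15 (RED): { 0, 1/4, 5/16 | 81/256, 41/128, 21/64, 11/32, 3/8, 1/2, 1 } so 161/512
edge 11 of 15 (BLUE): { 0, 1/4, 5/16, 161/512 | 81/256, 41/128, 21/64, 11/32, 3/8, 1/2, 1 } so 323/1024
edge 12 of 15 (RED): { 0, 1/4, 5/16, 161/512 | 323/1024, 81/256, 41/128, 21/64, 11/32, 3/8, 1/2, 1 } so 645/2048
edge 13 of 15 (RED): { 0, 1/4, 5/16, 161/512 | 645/2048, 323/1024, 81/256, 41/128, 21/64, 11/32, 3/8, 1/2, 1 } so 1289/4096
edge 14 of 15 (RED): { 0, 1/4, 5/16, 161/512 | 1289/4096, 645/2048, 323/1024, 81/256, 41/128, 21/64, 11/32, 3/8, 1/2, 1 } so 2577/8192
edge 15 of 15 (BLUE): { 0, 1/4, 5/16, 161/512, 2577/8192 | 1289/4096, 645/2048, 323/1024, 81/256, 41/128, 21/64, 11/32, 3/8, 1/2, 1 } so 5155/16384

5155/16384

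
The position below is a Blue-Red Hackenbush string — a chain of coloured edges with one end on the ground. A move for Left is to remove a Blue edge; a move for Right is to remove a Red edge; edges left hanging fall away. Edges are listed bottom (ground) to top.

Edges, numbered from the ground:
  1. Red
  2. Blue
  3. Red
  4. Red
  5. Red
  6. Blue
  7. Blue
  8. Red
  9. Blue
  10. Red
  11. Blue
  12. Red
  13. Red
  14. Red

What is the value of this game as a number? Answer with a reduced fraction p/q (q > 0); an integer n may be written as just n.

v(R) = { (no moves) | 0 } gives -1
v(RB) = { -1 | 0 } gives -1/2
v(RBR) = { -1 | -1/2,0 } gives -3/4
v(RBRR) = { -1 | -3/4,-1/2,0 } gives -7/8
v(RBRRR) = { -1 | -7/8,-3/4,-1/2,0 } gives -15/16
v(RBRRRB) = { -1,-15/16 | -7/8,-3/4,-1/2,0 } gives -29/32
v(RBRRRBB) = { -1,-15/16,-29/32 | -7/8,-3/4,-1/2,0 } gives -57/64
v(RBRRRBBR) = { -1,-15/16,-29/32 | -57/64,-7/8,-3/4,-1/2,0 } gives -115/128
v(RBRRRBBRB) = { -1,-15/16,-29/32,-115/128 | -57/64,-7/8,-3/4,-1/2,0 } gives -229/256
v(RBRRRBBRBR) = { -1,-15/16,-29/32,-115/128 | -229/256,-57/64,-7/8,-3/4,-1/2,0 } gives -459/512
v(RBRRRBBRBRB) = { -1,-15/16,-29/32,-115/128,-459/512 | -229/256,-57/64,-7/8,-3/4,-1/2,0 } gives -917/1024
v(RBRRRBBRBRBR) = { -1,-15/16,-29/32,-115/128,-459/512 | -917/1024,-229/256,-57/64,-7/8,-3/4,-1/2,0 } gives -1835/2048
v(RBRRRBBRBRBRR) = { -1,-15/16,-29/32,-115/128,-459/512 | -1835/2048,-917/1024,-229/256,-57/64,-7/8,-3/4,-1/2,0 } gives -3671/4096
v(RBRRRBBRBRBRRR) = { -1,-15/16,-29/32,-115/128,-459/512 | -3671/4096,-1835/2048,-917/1024,-229/256,-57/64,-7/8,-3/4,-1/2,0 } gives -7343/8192

-7343/8192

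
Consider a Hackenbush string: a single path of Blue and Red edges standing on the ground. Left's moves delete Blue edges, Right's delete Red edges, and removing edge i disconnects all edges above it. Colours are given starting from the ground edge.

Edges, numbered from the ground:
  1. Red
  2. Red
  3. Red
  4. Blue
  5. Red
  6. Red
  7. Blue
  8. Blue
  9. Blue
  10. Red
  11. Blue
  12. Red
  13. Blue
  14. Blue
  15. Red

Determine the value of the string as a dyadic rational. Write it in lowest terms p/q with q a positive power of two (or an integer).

Prefix values for Red Red Red Blue Red Red Blue Blue Blue Red Blue Red Blue Blue Red via {L|R} + simplicity:
step 1: add Red to get R; options L={ · } R={ 0 } → -1
step 2: add Red to get RR; options L={ · } R={ -1, 0 } → -2
step 3: add Red to get RRR; options L={ · } R={ -2, -1, 0 } → -3
step 4: add Blue to get RRRB; options L={ -3 } R={ -2, -1, 0 } → -5/2
step 5: add Red to get RRRBR; options L={ -3 } R={ -5/2, -2, -1, 0 } → -11/4
step 6: add Red to get RRRBRR; options L={ -3 } R={ -11/4, -5/2, -2, -1, 0 } → -23/8
step 7: add Blue to get RRRBRRB; options L={ -3, -23/8 } R={ -11/4, -5/2, -2, -1, 0 } → -45/16
step 8: add Blue to get RRRBRRBB; options L={ -3, -23/8, -45/16 } R={ -11/4, -5/2, -2, -1, 0 } → -89/32
step 9: add Blue to get RRRBRRBBB; options L={ -3, -23/8, -45/16, -89/32 } R={ -11/4, -5/2, -2, -1, 0 } → -177/64
step 10: add Red to get RRRBRRBBBR; options L={ -3, -23/8, -45/16, -89/32 } R={ -177/64, -11/4, -5/2, -2, -1, 0 } → -355/128
step 11: add Blue to get RRRBRRBBBRB; options L={ -3, -23/8, -45/16, -89/32, -355/128 } R={ -177/64, -11/4, -5/2, -2, -1, 0 } → -709/256
step 12: add Red to get RRRBRRBBBRBR; options L={ -3, -23/8, -45/16, -89/32, -355/128 } R={ -709/256, -177/64, -11/4, -5/2, -2, -1, 0 } → -1419/512
step 13: add Blue to get RRRBRRBBBRBRB; options L={ -3, -23/8, -45/16, -89/32, -355/128, -1419/512 } R={ -709/256, -177/64, -11/4, -5/2, -2, -1, 0 } → -2837/1024
step 14: add Blue to get RRRBRRBBBRBRBB; options L={ -3, -23/8, -45/16, -89/32, -355/128, -1419/512, -2837/1024 } R={ -709/256, -177/64, -11/4, -5/2, -2, -1, 0 } → -5673/2048
step 15: add Red to get RRRBRRBBBRBRBBR; options L={ -3, -23/8, -45/16, -89/32, -355/128, -1419/512, -2837/1024 } R={ -5673/2048, -709/256, -177/64, -11/4, -5/2, -2, -1, 0 } → -11347/4096

-11347/4096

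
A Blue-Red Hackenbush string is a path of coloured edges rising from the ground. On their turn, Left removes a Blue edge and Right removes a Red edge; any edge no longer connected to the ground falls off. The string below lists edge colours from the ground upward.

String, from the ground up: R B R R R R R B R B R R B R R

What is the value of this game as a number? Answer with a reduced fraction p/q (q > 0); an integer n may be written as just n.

-16055/16384

Recurse on prefixes of the 15-edge string R B R R R R R B R B R R B R R:
R: Left { none }, Right { 0 } ⇒ simplest -1
RB: Left { -1 }, Right { 0 } ⇒ simplest -1/2
RBR: Left { -1 }, Right { -1/2; 0 } ⇒ simplest -3/4
RBRR: Left { -1 }, Right { -3/4; -1/2; 0 } ⇒ simplest -7/8
RBRRR: Left { -1 }, Right { -7/8; -3/4; -1/2; 0 } ⇒ simplest -15/16
RBRRRR: Left { -1 }, Right { -15/16; -7/8; -3/4; -1/2; 0 } ⇒ simplest -31/32
RBRRRRR: Left { -1 }, Right { -31/32; -15/16; -7/8; -3/4; -1/2; 0 } ⇒ simplest -63/64
RBRRRRRB: Left { -1; -63/64 }, Right { -31/32; -15/16; -7/8; -3/4; -1/2; 0 } ⇒ simplest -125/128
RBRRRRRBR: Left { -1; -63/64 }, Right { -125/128; -31/32; -15/16; -7/8; -3/4; -1/2; 0 } ⇒ simplest -251/256
RBRRRRRBRB: Left { -1; -63/64; -251/256 }, Right { -125/128; -31/32; -15/16; -7/8; -3/4; -1/2; 0 } ⇒ simplest -501/512
RBRRRRRBRBR: Left { -1; -63/64; -251/256 }, Right { -501/512; -125/128; -31/32; -15/16; -7/8; -3/4; -1/2; 0 } ⇒ simplest -1003/1024
RBRRRRRBRBRR: Left { -1; -63/64; -251/256 }, Right { -1003/1024; -501/512; -125/128; -31/32; -15/16; -7/8; -3/4; -1/2; 0 } ⇒ simplest -2007/2048
RBRRRRRBRBRRB: Left { -1; -63/64; -251/256; -2007/2048 }, Right { -1003/1024; -501/512; -125/128; -31/32; -15/16; -7/8; -3/4; -1/2; 0 } ⇒ simplest -4013/4096
RBRRRRRBRBRRBR: Left { -1; -63/64; -251/256; -2007/2048 }, Right { -4013/4096; -1003/1024; -501/512; -125/128; -31/32; -15/16; -7/8; -3/4; -1/2; 0 } ⇒ simplest -8027/8192
RBRRRRRBRBRRBRR: Left { -1; -63/64; -251/256; -2007/2048 }, Right { -8027/8192; -4013/4096; -1003/1024; -501/512; -125/128; -31/32; -15/16; -7/8; -3/4; -1/2; 0 } ⇒ simplest -16055/16384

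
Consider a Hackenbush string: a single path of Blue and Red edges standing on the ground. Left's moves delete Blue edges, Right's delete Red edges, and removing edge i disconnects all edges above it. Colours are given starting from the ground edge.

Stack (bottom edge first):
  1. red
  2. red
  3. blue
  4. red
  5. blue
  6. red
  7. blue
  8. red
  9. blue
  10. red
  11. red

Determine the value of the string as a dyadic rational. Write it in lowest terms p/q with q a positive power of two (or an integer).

Recurse on prefixes of the 11-edge string red red blue red blue red blue red blue red red:
value_1 [r]  L=[·]  R=[0]  ⇒ -1
value_2 [rr]  L=[·]  R=[-1; 0]  ⇒ -2
value_3 [rrb]  L=[-2]  R=[-1; 0]  ⇒ -3/2
value_4 [rrbr]  L=[-2]  R=[-3/2; -1; 0]  ⇒ -7/4
value_5 [rrbrb]  L=[-2; -7/4]  R=[-3/2; -1; 0]  ⇒ -13/8
value_6 [rrbrbr]  L=[-2; -7/4]  R=[-13/8; -3/2; -1; 0]  ⇒ -27/16
value_7 [rrbrbrb]  L=[-2; -7/4; -27/16]  R=[-13/8; -3/2; -1; 0]  ⇒ -53/32
value_8 [rrbrbrbr]  L=[-2; -7/4; -27/16]  R=[-53/32; -13/8; -3/2; -1; 0]  ⇒ -107/64
value_9 [rrbrbrbrb]  L=[-2; -7/4; -27/16; -107/64]  R=[-53/32; -13/8; -3/2; -1; 0]  ⇒ -213/128
value_10 [rrbrbrbrbr]  L=[-2; -7/4; -27/16; -107/64]  R=[-213/128; -53/32; -13/8; -3/2; -1; 0]  ⇒ -427/256
value_11 [rrbrbrbrbrr]  L=[-2; -7/4; -27/16; -107/64]  R=[-427/256; -213/128; -53/32; -13/8; -3/2; -1; 0]  ⇒ -855/512

-855/512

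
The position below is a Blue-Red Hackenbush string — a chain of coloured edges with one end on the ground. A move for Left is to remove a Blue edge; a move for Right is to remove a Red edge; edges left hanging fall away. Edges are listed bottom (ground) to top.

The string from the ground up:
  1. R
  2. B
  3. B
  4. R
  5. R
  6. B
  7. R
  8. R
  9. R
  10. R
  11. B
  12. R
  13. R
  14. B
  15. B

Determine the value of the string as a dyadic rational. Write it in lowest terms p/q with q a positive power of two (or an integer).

1 of 15 · R · max L −∞ · min R 0 gives -1
2 of 15 · RB · max L -1 · min R 0 gives -1/2
3 of 15 · RBB · max L -1/2 · min R 0 gives -1/4
4 of 15 · RBBR · max L -1/2 · min R -1/4 gives -3/8
5 of 15 · RBBRR · max L -1/2 · min R -3/8 gives -7/16
6 of 15 · RBBRRB · max L -7/16 · min R -3/8 gives -13/32
7 of 15 · RBBRRBR · max L -7/16 · min R -13/32 gives -27/64
8 of 15 · RBBRRBRR · max L -7/16 · min R -27/64 gives -55/128
9 of 15 · RBBRRBRRR · max L -7/16 · min R -55/128 gives -111/256
10 of 15 · RBBRRBRRRR · max L -7/16 · min R -111/256 gives -223/512
11 of 15 · RBBRRBRRRRB · max L -223/512 · min R -111/256 gives -445/1024
12 of 15 · RBBRRBRRRRBR · max L -223/512 · min R -445/1024 gives -891/2048
13 of 15 · RBBRRBRRRRBRR · max L -223/512 · min R -891/2048 gives -1783/4096
14 of 15 · RBBRRBRRRRBRRB · max L -1783/4096 · min R -891/2048 gives -3565/8192
15 of 15 · RBBRRBRRRRBRRBB · max L -3565/8192 · min R -891/2048 gives -7129/16384

-7129/16384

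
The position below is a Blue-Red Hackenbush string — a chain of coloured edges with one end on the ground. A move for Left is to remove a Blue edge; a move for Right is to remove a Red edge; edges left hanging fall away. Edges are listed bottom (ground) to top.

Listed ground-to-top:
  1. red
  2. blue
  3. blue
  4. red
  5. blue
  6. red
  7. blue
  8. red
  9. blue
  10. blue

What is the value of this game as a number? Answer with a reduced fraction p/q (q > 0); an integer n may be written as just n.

-169/512

r: Left { (no moves) }, Right { 0 } so simplest -1
rb: Left { -1 }, Right { 0 } so simplest -1/2
rbb: Left { -1 -1/2 }, Right { 0 } so simplest -1/4
rbbr: Left { -1 -1/2 }, Right { -1/4 0 } so simplest -3/8
rbbrb: Left { -1 -1/2 -3/8 }, Right { -1/4 0 } so simplest -5/16
rbbrbr: Left { -1 -1/2 -3/8 }, Right { -5/16 -1/4 0 } so simplest -11/32
rbbrbrb: Left { -1 -1/2 -3/8 -11/32 }, Right { -5/16 -1/4 0 } so simplest -21/64
rbbrbrbr: Left { -1 -1/2 -3/8 -11/32 }, Right { -21/64 -5/16 -1/4 0 } so simplest -43/128
rbbrbrbrb: Left { -1 -1/2 -3/8 -11/32 -43/128 }, Right { -21/64 -5/16 -1/4 0 } so simplest -85/256
rbbrbrbrbb: Left { -1 -1/2 -3/8 -11/32 -43/128 -85/256 }, Right { -21/64 -5/16 -1/4 0 } so simplest -169/512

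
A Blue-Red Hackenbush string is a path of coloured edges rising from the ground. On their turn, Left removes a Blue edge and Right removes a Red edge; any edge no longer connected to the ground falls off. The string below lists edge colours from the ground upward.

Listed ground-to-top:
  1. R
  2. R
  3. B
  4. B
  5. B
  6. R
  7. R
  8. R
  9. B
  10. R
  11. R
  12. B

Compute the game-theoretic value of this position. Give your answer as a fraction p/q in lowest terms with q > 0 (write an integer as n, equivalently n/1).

-1261/1024

R: Left { (no moves) }, Right { 0 } => simplest -1
RR: Left { (no moves) }, Right { -1; 0 } => simplest -2
RRB: Left { -2 }, Right { -1; 0 } => simplest -3/2
RRBB: Left { -2; -3/2 }, Right { -1; 0 } => simplest -5/4
RRBBB: Left { -2; -3/2; -5/4 }, Right { -1; 0 } => simplest -9/8
RRBBBR: Left { -2; -3/2; -5/4 }, Right { -9/8; -1; 0 } => simplest -19/16
RRBBBRR: Left { -2; -3/2; -5/4 }, Right { -19/16; -9/8; -1; 0 } => simplest -39/32
RRBBBRRR: Left { -2; -3/2; -5/4 }, Right { -39/32; -19/16; -9/8; -1; 0 } => simplest -79/64
RRBBBRRRB: Left { -2; -3/2; -5/4; -79/64 }, Right { -39/32; -19/16; -9/8; -1; 0 } => simplest -157/128
RRBBBRRRBR: Left { -2; -3/2; -5/4; -79/64 }, Right { -157/128; -39/32; -19/16; -9/8; -1; 0 } => simplest -315/256
RRBBBRRRBRR: Left { -2; -3/2; -5/4; -79/64 }, Right { -315/256; -157/128; -39/32; -19/16; -9/8; -1; 0 } => simplest -631/512
RRBBBRRRBRRB: Left { -2; -3/2; -5/4; -79/64; -631/512 }, Right { -315/256; -157/128; -39/32; -19/16; -9/8; -1; 0 } => simplest -1261/1024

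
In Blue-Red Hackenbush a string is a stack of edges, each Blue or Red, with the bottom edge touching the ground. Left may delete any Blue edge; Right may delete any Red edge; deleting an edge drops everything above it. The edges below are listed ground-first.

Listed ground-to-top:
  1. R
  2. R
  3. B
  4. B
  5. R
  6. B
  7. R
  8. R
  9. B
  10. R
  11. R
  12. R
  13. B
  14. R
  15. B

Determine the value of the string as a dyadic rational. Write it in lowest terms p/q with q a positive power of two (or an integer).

Prefix values for R R B B R B R R B R R R B R B via {L|R} + simplicity:
1 of 15 · R · max L −∞ · min R 0 so -1
2 of 15 · RR · max L −∞ · min R -1 so -2
3 of 15 · RRB · max L -2 · min R -1 so -3/2
4 of 15 · RRBB · max L -3/2 · min R -1 so -5/4
5 of 15 · RRBBR · max L -3/2 · min R -5/4 so -11/8
6 of 15 · RRBBRB · max L -11/8 · min R -5/4 so -21/16
7 of 15 · RRBBRBR · max L -11/8 · min R -21/16 so -43/32
8 of 15 · RRBBRBRR · max L -11/8 · min R -43/32 so -87/64
9 of 15 · RRBBRBRRB · max L -87/64 · min R -43/32 so -173/128
10 of 15 · RRBBRBRRBR · max L -87/64 · min R -173/128 so -347/256
11 of 15 · RRBBRBRRBRR · max L -87/64 · min R -347/256 so -695/512
12 of 15 · RRBBRBRRBRRR · max L -87/64 · min R -695/512 so -1391/1024
13 of 15 · RRBBRBRRBRRRB · max L -1391/1024 · min R -695/512 so -2781/2048
14 of 15 · RRBBRBRRBRRRBR · max L -1391/1024 · min R -2781/2048 so -5563/4096
15 of 15 · RRBBRBRRBRRRBRB · max L -5563/4096 · min R -2781/2048 so -11125/8192

-11125/8192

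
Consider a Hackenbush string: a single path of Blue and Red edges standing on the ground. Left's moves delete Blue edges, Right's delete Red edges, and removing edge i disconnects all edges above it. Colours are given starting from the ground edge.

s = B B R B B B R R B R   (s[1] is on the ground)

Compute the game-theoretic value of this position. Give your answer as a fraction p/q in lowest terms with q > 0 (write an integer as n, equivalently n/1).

485/256

Recurse on prefixes of the 10-edge string B B R B B B R R B R:
val(B) = { 0 |  } = 1
val(BB) = { 0,1 |  } = 2
val(BBR) = { 0,1 | 2 } = 3/2
val(BBRB) = { 0,1,3/2 | 2 } = 7/4
val(BBRBB) = { 0,1,3/2,7/4 | 2 } = 15/8
val(BBRBBB) = { 0,1,3/2,7/4,15/8 | 2 } = 31/16
val(BBRBBBR) = { 0,1,3/2,7/4,15/8 | 31/16,2 } = 61/32
val(BBRBBBRR) = { 0,1,3/2,7/4,15/8 | 61/32,31/16,2 } = 121/64
val(BBRBBBRRB) = { 0,1,3/2,7/4,15/8,121/64 | 61/32,31/16,2 } = 243/128
val(BBRBBBRRBR) = { 0,1,3/2,7/4,15/8,121/64 | 243/128,61/32,31/16,2 } = 485/256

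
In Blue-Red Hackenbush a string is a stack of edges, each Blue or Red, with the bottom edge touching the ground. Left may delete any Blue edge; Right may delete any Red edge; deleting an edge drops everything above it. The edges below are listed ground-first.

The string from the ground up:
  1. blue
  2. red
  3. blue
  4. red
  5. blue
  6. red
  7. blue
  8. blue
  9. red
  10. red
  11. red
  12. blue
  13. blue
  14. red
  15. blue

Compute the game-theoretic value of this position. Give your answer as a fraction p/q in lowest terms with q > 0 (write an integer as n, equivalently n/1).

11035/16384

g(b) = { 0 | (no moves) } → 1
g(br) = { 0 | 1 } → 1/2
g(brb) = { 0,1/2 | 1 } → 3/4
g(brbr) = { 0,1/2 | 3/4,1 } → 5/8
g(brbrb) = { 0,1/2,5/8 | 3/4,1 } → 11/16
g(brbrbr) = { 0,1/2,5/8 | 11/16,3/4,1 } → 21/32
g(brbrbrb) = { 0,1/2,5/8,21/32 | 11/16,3/4,1 } → 43/64
g(brbrbrbb) = { 0,1/2,5/8,21/32,43/64 | 11/16,3/4,1 } → 87/128
g(brbrbrbbr) = { 0,1/2,5/8,21/32,43/64 | 87/128,11/16,3/4,1 } → 173/256
g(brbrbrbbrr) = { 0,1/2,5/8,21/32,43/64 | 173/256,87/128,11/16,3/4,1 } → 345/512
g(brbrbrbbrrr) = { 0,1/2,5/8,21/32,43/64 | 345/512,173/256,87/128,11/16,3/4,1 } → 689/1024
g(brbrbrbbrrrb) = { 0,1/2,5/8,21/32,43/64,689/1024 | 345/512,173/256,87/128,11/16,3/4,1 } → 1379/2048
g(brbrbrbbrrrbb) = { 0,1/2,5/8,21/32,43/64,689/1024,1379/2048 | 345/512,173/256,87/128,11/16,3/4,1 } → 2759/4096
g(brbrbrbbrrrbbr) = { 0,1/2,5/8,21/32,43/64,689/1024,1379/2048 | 2759/4096,345/512,173/256,87/128,11/16,3/4,1 } → 5517/8192
g(brbrbrbbrrrbbrb) = { 0,1/2,5/8,21/32,43/64,689/1024,1379/2048,5517/8192 | 2759/4096,345/512,173/256,87/128,11/16,3/4,1 } → 11035/16384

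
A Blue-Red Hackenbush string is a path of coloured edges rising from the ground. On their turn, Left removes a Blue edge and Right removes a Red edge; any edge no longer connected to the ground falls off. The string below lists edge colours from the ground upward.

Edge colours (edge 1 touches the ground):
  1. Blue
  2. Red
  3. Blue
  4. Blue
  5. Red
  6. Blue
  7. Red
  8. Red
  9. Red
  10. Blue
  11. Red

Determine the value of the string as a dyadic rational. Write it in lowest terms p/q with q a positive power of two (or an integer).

Recurse on prefixes of the 11-edge string Blue Red Blue Blue Red Blue Red Red Red Blue Red:
value_1 [B]  L=[0]  R=[—]  → 1
value_2 [BR]  L=[0]  R=[1]  → 1/2
value_3 [BRB]  L=[0,1/2]  R=[1]  → 3/4
value_4 [BRBB]  L=[0,1/2,3/4]  R=[1]  → 7/8
value_5 [BRBBR]  L=[0,1/2,3/4]  R=[7/8,1]  → 13/16
value_6 [BRBBRB]  L=[0,1/2,3/4,13/16]  R=[7/8,1]  → 27/32
value_7 [BRBBRBR]  L=[0,1/2,3/4,13/16]  R=[27/32,7/8,1]  → 53/64
value_8 [BRBBRBRR]  L=[0,1/2,3/4,13/16]  R=[53/64,27/32,7/8,1]  → 105/128
value_9 [BRBBRBRRR]  L=[0,1/2,3/4,13/16]  R=[105/128,53/64,27/32,7/8,1]  → 209/256
value_10 [BRBBRBRRRB]  L=[0,1/2,3/4,13/16,209/256]  R=[105/128,53/64,27/32,7/8,1]  → 419/512
value_11 [BRBBRBRRRBR]  L=[0,1/2,3/4,13/16,209/256]  R=[419/512,105/128,53/64,27/32,7/8,1]  → 837/1024

837/1024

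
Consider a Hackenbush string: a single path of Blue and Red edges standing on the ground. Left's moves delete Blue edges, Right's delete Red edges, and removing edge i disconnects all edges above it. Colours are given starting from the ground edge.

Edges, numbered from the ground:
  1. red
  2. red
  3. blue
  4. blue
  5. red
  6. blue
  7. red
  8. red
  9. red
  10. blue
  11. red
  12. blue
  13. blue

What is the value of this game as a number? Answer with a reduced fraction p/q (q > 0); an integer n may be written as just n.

val(r) = { (no moves) | 0 } -> -1
val(rr) = { (no moves) | -1; 0 } -> -2
val(rrb) = { -2 | -1; 0 } -> -3/2
val(rrbb) = { -2; -3/2 | -1; 0 } -> -5/4
val(rrbbr) = { -2; -3/2 | -5/4; -1; 0 } -> -11/8
val(rrbbrb) = { -2; -3/2; -11/8 | -5/4; -1; 0 } -> -21/16
val(rrbbrbr) = { -2; -3/2; -11/8 | -21/16; -5/4; -1; 0 } -> -43/32
val(rrbbrbrr) = { -2; -3/2; -11/8 | -43/32; -21/16; -5/4; -1; 0 } -> -87/64
val(rrbbrbrrr) = { -2; -3/2; -11/8 | -87/64; -43/32; -21/16; -5/4; -1; 0 } -> -175/128
val(rrbbrbrrrb) = { -2; -3/2; -11/8; -175/128 | -87/64; -43/32; -21/16; -5/4; -1; 0 } -> -349/256
val(rrbbrbrrrbr) = { -2; -3/2; -11/8; -175/128 | -349/256; -87/64; -43/32; -21/16; -5/4; -1; 0 } -> -699/512
val(rrbbrbrrrbrb) = { -2; -3/2; -11/8; -175/128; -699/512 | -349/256; -87/64; -43/32; -21/16; -5/4; -1; 0 } -> -1397/1024
val(rrbbrbrrrbrbb) = { -2; -3/2; -11/8; -175/128; -699/512; -1397/1024 | -349/256; -87/64; -43/32; -21/16; -5/4; -1; 0 } -> -2793/2048

-2793/2048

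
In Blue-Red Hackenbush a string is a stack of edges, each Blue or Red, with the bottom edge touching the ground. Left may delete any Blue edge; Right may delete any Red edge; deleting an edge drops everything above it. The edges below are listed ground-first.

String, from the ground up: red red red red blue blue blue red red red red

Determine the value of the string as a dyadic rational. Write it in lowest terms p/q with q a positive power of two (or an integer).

edge 1 of 11 (red): { ∅ | 0 } — -1
edge 2 of 11 (red): { ∅ | -1 0 } — -2
edge 3 of 11 (red): { ∅ | -2 -1 0 } — -3
edge 4 of 11 (red): { ∅ | -3 -2 -1 0 } — -4
edge 5 of 11 (blue): { -4 | -3 -2 -1 0 } — -7/2
edge 6 of 11 (blue): { -4 -7/2 | -3 -2 -1 0 } — -13/4
edge 7 of 11 (blue): { -4 -7/2 -13/4 | -3 -2 -1 0 } — -25/8
edge 8 of 11 (red): { -4 -7/2 -13/4 | -25/8 -3 -2 -1 0 } — -51/16
edge 9 of 11 (red): { -4 -7/2 -13/4 | -51/16 -25/8 -3 -2 -1 0 } — -103/32
edge 10 of 11 (red): { -4 -7/2 -13/4 | -103/32 -51/16 -25/8 -3 -2 -1 0 } — -207/64
edge 11 of 11 (red): { -4 -7/2 -13/4 | -207/64 -103/32 -51/16 -25/8 -3 -2 -1 0 } — -415/128

-415/128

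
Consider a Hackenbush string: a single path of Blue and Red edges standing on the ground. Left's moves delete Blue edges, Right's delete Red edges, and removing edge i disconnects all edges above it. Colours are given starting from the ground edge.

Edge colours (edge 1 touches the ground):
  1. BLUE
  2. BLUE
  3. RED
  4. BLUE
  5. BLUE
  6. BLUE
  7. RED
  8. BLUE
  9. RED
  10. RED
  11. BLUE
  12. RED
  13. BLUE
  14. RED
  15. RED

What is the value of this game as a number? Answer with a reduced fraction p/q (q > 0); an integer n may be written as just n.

Prefix values for BLUE BLUE RED BLUE BLUE BLUE RED BLUE RED RED BLUE RED BLUE RED RED via {L|R} + simplicity:
1 of 15 · B · max L 0 · min R +∞ → 1
2 of 15 · BB · max L 1 · min R +∞ → 2
3 of 15 · BBR · max L 1 · min R 2 → 3/2
4 of 15 · BBRB · max L 3/2 · min R 2 → 7/4
5 of 15 · BBRBB · max L 7/4 · min R 2 → 15/8
6 of 15 · BBRBBB · max L 15/8 · min R 2 → 31/16
7 of 15 · BBRBBBR · max L 15/8 · min R 31/16 → 61/32
8 of 15 · BBRBBBRB · max L 61/32 · min R 31/16 → 123/64
9 of 15 · BBRBBBRBR · max L 61/32 · min R 123/64 → 245/128
10 of 15 · BBRBBBRBRR · max L 61/32 · min R 245/128 → 489/256
11 of 15 · BBRBBBRBRRB · max L 489/256 · min R 245/128 → 979/512
12 of 15 · BBRBBBRBRRBR · max L 489/256 · min R 979/512 → 1957/1024
13 of 15 · BBRBBBRBRRBRB · max L 1957/1024 · min R 979/512 → 3915/2048
14 of 15 · BBRBBBRBRRBRBR · max L 1957/1024 · min R 3915/2048 → 7829/4096
15 of 15 · BBRBBBRBRRBRBRR · max L 1957/1024 · min R 7829/4096 → 15657/8192

15657/8192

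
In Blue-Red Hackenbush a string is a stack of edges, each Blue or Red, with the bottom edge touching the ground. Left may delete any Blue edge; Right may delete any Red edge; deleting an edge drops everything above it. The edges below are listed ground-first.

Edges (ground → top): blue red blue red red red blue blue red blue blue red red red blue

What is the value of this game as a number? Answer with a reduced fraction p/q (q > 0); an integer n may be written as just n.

9059/16384

Recurse on prefixes of the 15-edge string blue red blue red red red blue blue red blue blue red red red blue:
edge 1 of 15 (blue): { 0 | (no moves) } gives 1
edge 2 of 15 (red): { 0 | 1 } gives 1/2
edge 3 of 15 (blue): { 0,1/2 | 1 } gives 3/4
edge 4 of 15 (red): { 0,1/2 | 3/4,1 } gives 5/8
edge 5 of 15 (red): { 0,1/2 | 5/8,3/4,1 } gives 9/16
edge 6 of 15 (red): { 0,1/2 | 9/16,5/8,3/4,1 } gives 17/32
edge 7 of 15 (blue): { 0,1/2,17/32 | 9/16,5/8,3/4,1 } gives 35/64
edge 8 of 15 (blue): { 0,1/2,17/32,35/64 | 9/16,5/8,3/4,1 } gives 71/128
edge 9 of 15 (red): { 0,1/2,17/32,35/64 | 71/128,9/16,5/8,3/4,1 } gives 141/256
edge 10 of 15 (blue): { 0,1/2,17/32,35/64,141/256 | 71/128,9/16,5/8,3/4,1 } gives 283/512
edge 11 of 15 (blue): { 0,1/2,17/32,35/64,141/256,283/512 | 71/128,9/16,5/8,3/4,1 } gives 567/1024
edge 12 of 15 (red): { 0,1/2,17/32,35/64,141/256,283/512 | 567/1024,71/128,9/16,5/8,3/4,1 } gives 1133/2048
edge 13 of 15 (red): { 0,1/2,17/32,35/64,141/256,283/512 | 1133/2048,567/1024,71/128,9/16,5/8,3/4,1 } gives 2265/4096
edge 14 of 15 (red): { 0,1/2,17/32,35/64,141/256,283/512 | 2265/4096,1133/2048,567/1024,71/128,9/16,5/8,3/4,1 } gives 4529/8192
edge 15 of 15 (blue): { 0,1/2,17/32,35/64,141/256,283/512,4529/8192 | 2265/4096,1133/2048,567/1024,71/128,9/16,5/8,3/4,1 } gives 9059/16384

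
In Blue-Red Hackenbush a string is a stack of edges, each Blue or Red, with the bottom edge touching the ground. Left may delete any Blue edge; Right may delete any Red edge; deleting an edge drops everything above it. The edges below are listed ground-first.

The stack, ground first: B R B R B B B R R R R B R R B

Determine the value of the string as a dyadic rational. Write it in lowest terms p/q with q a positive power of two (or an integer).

Prefix values for B R B R B B B R R R R B R R B via {L|R} + simplicity:
g(B) = { 0 | (no moves) } => 1
g(BR) = { 0 | 1 } => 1/2
g(BRB) = { 0,1/2 | 1 } => 3/4
g(BRBR) = { 0,1/2 | 3/4,1 } => 5/8
g(BRBRB) = { 0,1/2,5/8 | 3/4,1 } => 11/16
g(BRBRBB) = { 0,1/2,5/8,11/16 | 3/4,1 } => 23/32
g(BRBRBBB) = { 0,1/2,5/8,11/16,23/32 | 3/4,1 } => 47/64
g(BRBRBBBR) = { 0,1/2,5/8,11/16,23/32 | 47/64,3/4,1 } => 93/128
g(BRBRBBBRR) = { 0,1/2,5/8,11/16,23/32 | 93/128,47/64,3/4,1 } => 185/256
g(BRBRBBBRRR) = { 0,1/2,5/8,11/16,23/32 | 185/256,93/128,47/64,3/4,1 } => 369/512
g(BRBRBBBRRRR) = { 0,1/2,5/8,11/16,23/32 | 369/512,185/256,93/128,47/64,3/4,1 } => 737/1024
g(BRBRBBBRRRRB) = { 0,1/2,5/8,11/16,23/32,737/1024 | 369/512,185/256,93/128,47/64,3/4,1 } => 1475/2048
g(BRBRBBBRRRRBR) = { 0,1/2,5/8,11/16,23/32,737/1024 | 1475/2048,369/512,185/256,93/128,47/64,3/4,1 } => 2949/4096
g(BRBRBBBRRRRBRR) = { 0,1/2,5/8,11/16,23/32,737/1024 | 2949/4096,1475/2048,369/512,185/256,93/128,47/64,3/4,1 } => 5897/8192
g(BRBRBBBRRRRBRRB) = { 0,1/2,5/8,11/16,23/32,737/1024,5897/8192 | 2949/4096,1475/2048,369/512,185/256,93/128,47/64,3/4,1 } => 11795/16384

11795/16384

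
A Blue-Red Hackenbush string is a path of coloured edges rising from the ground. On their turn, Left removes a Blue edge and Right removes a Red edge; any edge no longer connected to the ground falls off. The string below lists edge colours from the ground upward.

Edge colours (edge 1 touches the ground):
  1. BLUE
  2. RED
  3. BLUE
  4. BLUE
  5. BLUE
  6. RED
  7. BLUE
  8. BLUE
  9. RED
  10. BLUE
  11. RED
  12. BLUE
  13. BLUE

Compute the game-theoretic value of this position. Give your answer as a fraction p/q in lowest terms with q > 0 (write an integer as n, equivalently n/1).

3799/4096

Prefix values for BLUE RED BLUE BLUE BLUE RED BLUE BLUE RED BLUE RED BLUE BLUE via {L|R} + simplicity:
value(B) = { 0 | · } ⇒ 1
value(BR) = { 0 | 1 } ⇒ 1/2
value(BRB) = { 0 1/2 | 1 } ⇒ 3/4
value(BRBB) = { 0 1/2 3/4 | 1 } ⇒ 7/8
value(BRBBB) = { 0 1/2 3/4 7/8 | 1 } ⇒ 15/16
value(BRBBBR) = { 0 1/2 3/4 7/8 | 15/16 1 } ⇒ 29/32
value(BRBBBRB) = { 0 1/2 3/4 7/8 29/32 | 15/16 1 } ⇒ 59/64
value(BRBBBRBB) = { 0 1/2 3/4 7/8 29/32 59/64 | 15/16 1 } ⇒ 119/128
value(BRBBBRBBR) = { 0 1/2 3/4 7/8 29/32 59/64 | 119/128 15/16 1 } ⇒ 237/256
value(BRBBBRBBRB) = { 0 1/2 3/4 7/8 29/32 59/64 237/256 | 119/128 15/16 1 } ⇒ 475/512
value(BRBBBRBBRBR) = { 0 1/2 3/4 7/8 29/32 59/64 237/256 | 475/512 119/128 15/16 1 } ⇒ 949/1024
value(BRBBBRBBRBRB) = { 0 1/2 3/4 7/8 29/32 59/64 237/256 949/1024 | 475/512 119/128 15/16 1 } ⇒ 1899/2048
value(BRBBBRBBRBRBB) = { 0 1/2 3/4 7/8 29/32 59/64 237/256 949/1024 1899/2048 | 475/512 119/128 15/16 1 } ⇒ 3799/4096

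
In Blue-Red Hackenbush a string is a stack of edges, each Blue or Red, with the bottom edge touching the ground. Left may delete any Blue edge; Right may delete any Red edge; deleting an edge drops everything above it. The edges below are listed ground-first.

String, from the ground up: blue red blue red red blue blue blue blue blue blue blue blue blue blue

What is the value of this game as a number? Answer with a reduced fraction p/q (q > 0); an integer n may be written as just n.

Prefix values for blue red blue red red blue blue blue blue blue blue blue blue blue blue via {L|R} + simplicity:
step 1: add blue to get b; options L={ 0 } R={ ∅ } so 1
step 2: add red to get br; options L={ 0 } R={ 1 } so 1/2
step 3: add blue to get brb; options L={ 0; 1/2 } R={ 1 } so 3/4
step 4: add red to get brbr; options L={ 0; 1/2 } R={ 3/4; 1 } so 5/8
step 5: add red to get brbrr; options L={ 0; 1/2 } R={ 5/8; 3/4; 1 } so 9/16
step 6: add blue to get brbrrb; options L={ 0; 1/2; 9/16 } R={ 5/8; 3/4; 1 } so 19/32
step 7: add blue to get brbrrbb; options L={ 0; 1/2; 9/16; 19/32 } R={ 5/8; 3/4; 1 } so 39/64
step 8: add blue to get brbrrbbb; options L={ 0; 1/2; 9/16; 19/32; 39/64 } R={ 5/8; 3/4; 1 } so 79/128
step 9: add blue to get brbrrbbbb; options L={ 0; 1/2; 9/16; 19/32; 39/64; 79/128 } R={ 5/8; 3/4; 1 } so 159/256
step 10: add blue to get brbrrbbbbb; options L={ 0; 1/2; 9/16; 19/32; 39/64; 79/128; 159/256 } R={ 5/8; 3/4; 1 } so 319/512
step 11: add blue to get brbrrbbbbbb; options L={ 0; 1/2; 9/16; 19/32; 39/64; 79/128; 159/256; 319/512 } R={ 5/8; 3/4; 1 } so 639/1024
step 12: add blue to get brbrrbbbbbbb; options L={ 0; 1/2; 9/16; 19/32; 39/64; 79/128; 159/256; 319/512; 639/1024 } R={ 5/8; 3/4; 1 } so 1279/2048
step 13: add blue to get brbrrbbbbbbbb; options L={ 0; 1/2; 9/16; 19/32; 39/64; 79/128; 159/256; 319/512; 639/1024; 1279/2048 } R={ 5/8; 3/4; 1 } so 2559/4096
step 14: add blue to get brbrrbbbbbbbbb; options L={ 0; 1/2; 9/16; 19/32; 39/64; 79/128; 159/256; 319/512; 639/1024; 1279/2048; 2559/4096 } R={ 5/8; 3/4; 1 } so 5119/8192
step 15: add blue to get brbrrbbbbbbbbbb; options L={ 0; 1/2; 9/16; 19/32; 39/64; 79/128; 159/256; 319/512; 639/1024; 1279/2048; 2559/4096; 5119/8192 } R={ 5/8; 3/4; 1 } so 10239/16384

10239/16384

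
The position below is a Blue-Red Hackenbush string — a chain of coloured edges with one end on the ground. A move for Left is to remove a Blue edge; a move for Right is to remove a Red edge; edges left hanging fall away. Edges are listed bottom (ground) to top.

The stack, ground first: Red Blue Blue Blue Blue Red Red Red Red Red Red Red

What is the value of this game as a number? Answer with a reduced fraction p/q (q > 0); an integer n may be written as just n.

g_1 [R]  L=[(no moves)]  R=[0]  — -1
g_2 [RB]  L=[-1]  R=[0]  — -1/2
g_3 [RBB]  L=[-1 -1/2]  R=[0]  — -1/4
g_4 [RBBB]  L=[-1 -1/2 -1/4]  R=[0]  — -1/8
g_5 [RBBBB]  L=[-1 -1/2 -1/4 -1/8]  R=[0]  — -1/16
g_6 [RBBBBR]  L=[-1 -1/2 -1/4 -1/8]  R=[-1/16 0]  — -3/32
g_7 [RBBBBRR]  L=[-1 -1/2 -1/4 -1/8]  R=[-3/32 -1/16 0]  — -7/64
g_8 [RBBBBRRR]  L=[-1 -1/2 -1/4 -1/8]  R=[-7/64 -3/32 -1/16 0]  — -15/128
g_9 [RBBBBRRRR]  L=[-1 -1/2 -1/4 -1/8]  R=[-15/128 -7/64 -3/32 -1/16 0]  — -31/256
g_10 [RBBBBRRRRR]  L=[-1 -1/2 -1/4 -1/8]  R=[-31/256 -15/128 -7/64 -3/32 -1/16 0]  — -63/512
g_11 [RBBBBRRRRRR]  L=[-1 -1/2 -1/4 -1/8]  R=[-63/512 -31/256 -15/128 -7/64 -3/32 -1/16 0]  — -127/1024
g_12 [RBBBBRRRRRRR]  L=[-1 -1/2 -1/4 -1/8]  R=[-127/1024 -63/512 -31/256 -15/128 -7/64 -3/32 -1/16 0]  — -255/2048

-255/2048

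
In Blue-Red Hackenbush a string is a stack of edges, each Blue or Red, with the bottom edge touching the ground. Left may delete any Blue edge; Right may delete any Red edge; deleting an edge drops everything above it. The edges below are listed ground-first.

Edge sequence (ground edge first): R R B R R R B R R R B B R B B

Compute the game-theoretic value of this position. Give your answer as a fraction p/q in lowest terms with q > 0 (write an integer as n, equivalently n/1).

-15817/8192

Build g(s[:k]) for k = 1..15, string s = R R B R R R B R R R B B R B B.
edge 1 of 15 (R): { — | 0 } gives -1
edge 2 of 15 (R): { — | -1,0 } gives -2
edge 3 of 15 (B): { -2 | -1,0 } gives -3/2
edge 4 of 15 (R): { -2 | -3/2,-1,0 } gives -7/4
edge 5 of 15 (R): { -2 | -7/4,-3/2,-1,0 } gives -15/8
edge 6 of 15 (R): { -2 | -15/8,-7/4,-3/2,-1,0 } gives -31/16
edge 7 of 15 (B): { -2,-31/16 | -15/8,-7/4,-3/2,-1,0 } gives -61/32
edge 8 of 15 (R): { -2,-31/16 | -61/32,-15/8,-7/4,-3/2,-1,0 } gives -123/64
edge 9 of 15 (R): { -2,-31/16 | -123/64,-61/32,-15/8,-7/4,-3/2,-1,0 } gives -247/128
edge 10 of 15 (R): { -2,-31/16 | -247/128,-123/64,-61/32,-15/8,-7/4,-3/2,-1,0 } gives -495/256
edge 11 of 15 (B): { -2,-31/16,-495/256 | -247/128,-123/64,-61/32,-15/8,-7/4,-3/2,-1,0 } gives -989/512
edge 12 of 15 (B): { -2,-31/16,-495/256,-989/512 | -247/128,-123/64,-61/32,-15/8,-7/4,-3/2,-1,0 } gives -1977/1024
edge 13 of 15 (R): { -2,-31/16,-495/256,-989/512 | -1977/1024,-247/128,-123/64,-61/32,-15/8,-7/4,-3/2,-1,0 } gives -3955/2048
edge 14 of 15 (B): { -2,-31/16,-495/256,-989/512,-3955/2048 | -1977/1024,-247/128,-123/64,-61/32,-15/8,-7/4,-3/2,-1,0 } gives -7909/4096
edge 15 of 15 (B): { -2,-31/16,-495/256,-989/512,-3955/2048,-7909/4096 | -1977/1024,-247/128,-123/64,-61/32,-15/8,-7/4,-3/2,-1,0 } gives -15817/8192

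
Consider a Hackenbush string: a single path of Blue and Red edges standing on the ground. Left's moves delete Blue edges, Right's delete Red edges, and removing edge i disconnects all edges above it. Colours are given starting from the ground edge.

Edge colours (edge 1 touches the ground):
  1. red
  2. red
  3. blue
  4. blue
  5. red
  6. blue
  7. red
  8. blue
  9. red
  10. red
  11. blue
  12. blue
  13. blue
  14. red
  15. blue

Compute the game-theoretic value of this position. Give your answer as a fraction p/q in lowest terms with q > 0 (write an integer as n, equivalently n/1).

edge 1 of 15 (red): { · | 0 } ⇒ -1
edge 2 of 15 (red): { · | -1, 0 } ⇒ -2
edge 3 of 15 (blue): { -2 | -1, 0 } ⇒ -3/2
edge 4 of 15 (blue): { -2, -3/2 | -1, 0 } ⇒ -5/4
edge 5 of 15 (red): { -2, -3/2 | -5/4, -1, 0 } ⇒ -11/8
edge 6 of 15 (blue): { -2, -3/2, -11/8 | -5/4, -1, 0 } ⇒ -21/16
edge 7 of 15 (red): { -2, -3/2, -11/8 | -21/16, -5/4, -1, 0 } ⇒ -43/32
edge 8 of 15 (blue): { -2, -3/2, -11/8, -43/32 | -21/16, -5/4, -1, 0 } ⇒ -85/64
edge 9 of 15 (red): { -2, -3/2, -11/8, -43/32 | -85/64, -21/16, -5/4, -1, 0 } ⇒ -171/128
edge 10 of 15 (red): { -2, -3/2, -11/8, -43/32 | -171/128, -85/64, -21/16, -5/4, -1, 0 } ⇒ -343/256
edge 11 of 15 (blue): { -2, -3/2, -11/8, -43/32, -343/256 | -171/128, -85/64, -21/16, -5/4, -1, 0 } ⇒ -685/512
edge 12 of 15 (blue): { -2, -3/2, -11/8, -43/32, -343/256, -685/512 | -171/128, -85/64, -21/16, -5/4, -1, 0 } ⇒ -1369/1024
edge 13 of 15 (blue): { -2, -3/2, -11/8, -43/32, -343/256, -685/512, -1369/1024 | -171/128, -85/64, -21/16, -5/4, -1, 0 } ⇒ -2737/2048
edge 14 of 15 (red): { -2, -3/2, -11/8, -43/32, -343/256, -685/512, -1369/1024 | -2737/2048, -171/128, -85/64, -21/16, -5/4, -1, 0 } ⇒ -5475/4096
edge 15 of 15 (blue): { -2, -3/2, -11/8, -43/32, -343/256, -685/512, -1369/1024, -5475/4096 | -2737/2048, -171/128, -85/64, -21/16, -5/4, -1, 0 } ⇒ -10949/8192

-10949/8192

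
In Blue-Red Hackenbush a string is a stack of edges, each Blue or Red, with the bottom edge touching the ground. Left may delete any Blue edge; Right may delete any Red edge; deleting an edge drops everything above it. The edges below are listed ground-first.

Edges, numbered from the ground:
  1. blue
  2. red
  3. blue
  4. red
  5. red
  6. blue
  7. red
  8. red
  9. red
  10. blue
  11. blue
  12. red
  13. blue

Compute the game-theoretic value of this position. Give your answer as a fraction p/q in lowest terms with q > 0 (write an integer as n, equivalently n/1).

2331/4096

Build value(s[:k]) for k = 1..13, string s = blue red blue red red blue red red red blue blue red blue.
value(b) = { 0 | (no moves) } => 1
value(br) = { 0 | 1 } => 1/2
value(brb) = { 0; 1/2 | 1 } => 3/4
value(brbr) = { 0; 1/2 | 3/4; 1 } => 5/8
value(brbrr) = { 0; 1/2 | 5/8; 3/4; 1 } => 9/16
value(brbrrb) = { 0; 1/2; 9/16 | 5/8; 3/4; 1 } => 19/32
value(brbrrbr) = { 0; 1/2; 9/16 | 19/32; 5/8; 3/4; 1 } => 37/64
value(brbrrbrr) = { 0; 1/2; 9/16 | 37/64; 19/32; 5/8; 3/4; 1 } => 73/128
value(brbrrbrrr) = { 0; 1/2; 9/16 | 73/128; 37/64; 19/32; 5/8; 3/4; 1 } => 145/256
value(brbrrbrrrb) = { 0; 1/2; 9/16; 145/256 | 73/128; 37/64; 19/32; 5/8; 3/4; 1 } => 291/512
value(brbrrbrrrbb) = { 0; 1/2; 9/16; 145/256; 291/512 | 73/128; 37/64; 19/32; 5/8; 3/4; 1 } => 583/1024
value(brbrrbrrrbbr) = { 0; 1/2; 9/16; 145/256; 291/512 | 583/1024; 73/128; 37/64; 19/32; 5/8; 3/4; 1 } => 1165/2048
value(brbrrbrrrbbrb) = { 0; 1/2; 9/16; 145/256; 291/512; 1165/2048 | 583/1024; 73/128; 37/64; 19/32; 5/8; 3/4; 1 } => 2331/4096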